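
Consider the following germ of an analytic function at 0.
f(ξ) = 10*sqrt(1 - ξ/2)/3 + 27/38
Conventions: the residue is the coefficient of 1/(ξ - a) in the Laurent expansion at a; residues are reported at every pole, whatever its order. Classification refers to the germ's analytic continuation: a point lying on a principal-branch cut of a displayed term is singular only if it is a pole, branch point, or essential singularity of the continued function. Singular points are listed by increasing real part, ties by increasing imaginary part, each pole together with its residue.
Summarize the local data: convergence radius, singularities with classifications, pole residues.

Branch term (10/3)*sqrt(1 - ξ/(2)): its argument vanishes at ξ = 2, a square-root branch point, modulus 2.
The radius of convergence is the smallest modulus among the singular points: 2.

Radius of convergence at 0: 2.
At 2: an algebraic (square-root) branch point.


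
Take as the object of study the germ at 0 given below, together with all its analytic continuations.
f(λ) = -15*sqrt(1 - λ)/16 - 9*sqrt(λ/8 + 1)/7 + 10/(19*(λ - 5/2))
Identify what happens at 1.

The point is an algebraic (square-root) branch point.

The term (-15/16)*sqrt(1 - λ/(1)) has argument 1 - 1/(1) = 0 at 1: a square-root (algebraic, two-sheeted) branch point; the remaining terms are analytic or single-valued there.


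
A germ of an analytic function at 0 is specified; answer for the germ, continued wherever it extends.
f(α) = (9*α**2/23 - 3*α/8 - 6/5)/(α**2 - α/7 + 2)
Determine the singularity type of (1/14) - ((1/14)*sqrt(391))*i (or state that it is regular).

The point is a pole of order 1.

The denominator factor α**2 - α/7 + 2 vanishes at (1/14) - ((1/14)*sqrt(391))*i and appears to the power 1; the numerator there equals (-180807/90160) + ((411/18032)*sqrt(391))*i, nonzero, and no other factor vanishes.
Hence a pole whose order is the multiplicity, 1.


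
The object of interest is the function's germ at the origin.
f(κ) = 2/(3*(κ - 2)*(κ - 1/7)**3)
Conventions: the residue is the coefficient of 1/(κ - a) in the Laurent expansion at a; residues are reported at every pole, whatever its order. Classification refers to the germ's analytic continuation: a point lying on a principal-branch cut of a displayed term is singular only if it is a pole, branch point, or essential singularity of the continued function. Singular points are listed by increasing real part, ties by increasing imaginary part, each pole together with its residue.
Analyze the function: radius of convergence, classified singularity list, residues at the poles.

Denominator factor (κ - 2): pole of order 1 at 2, modulus 2.
Denominator factor (κ - 1/7)^3: pole of order 3 at 1/7, modulus 1/7.
The radius of convergence is the smallest modulus among the singular points: 1/7.
At the order-3 pole 1/7 set g(κ) = (κ - (1/7))^3*f(κ) = 2/(3*(κ - 2)).
Order-3 pole: residue = g''(a)/2; g''(1/7) = -1372/6591, so the residue is -686/6591.
At the order-1 pole 2 set g(κ) = (κ - (2))*f(κ) = 2/(3*(κ - 1/7)**3).
Simple pole: residue = g(a) at a = 2, which is 686/6591.
List the singular points by increasing real part (a conjugate pair: the negative imaginary part first).

Radius of convergence at 0: 1/7.
At 1/7: a pole of order 3; residue -686/6591.
At 2: a pole of order 1; residue 686/6591.


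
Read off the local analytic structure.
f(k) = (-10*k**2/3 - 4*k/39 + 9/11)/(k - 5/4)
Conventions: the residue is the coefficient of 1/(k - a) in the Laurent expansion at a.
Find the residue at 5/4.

The residue is -5169/1144.

At the order-1 pole 5/4 set g(k) = (k - (5/4))*f(k) = -10*k**2/3 - 4*k/39 + 9/11.
Simple pole: residue = g(a) at a = 5/4, which is -5169/1144.


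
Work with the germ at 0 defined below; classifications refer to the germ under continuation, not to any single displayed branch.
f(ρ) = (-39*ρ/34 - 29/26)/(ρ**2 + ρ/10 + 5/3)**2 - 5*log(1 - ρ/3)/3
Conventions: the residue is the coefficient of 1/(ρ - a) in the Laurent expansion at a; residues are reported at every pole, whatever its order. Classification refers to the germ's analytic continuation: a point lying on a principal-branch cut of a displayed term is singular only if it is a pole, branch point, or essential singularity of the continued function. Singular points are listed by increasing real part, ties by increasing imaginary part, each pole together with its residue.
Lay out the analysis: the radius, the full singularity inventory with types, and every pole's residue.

Denominator factor (ρ**2 + ρ/10 + 5/3)^2: discriminant -1997/300, complex-conjugate roots (-1/20) + ((1/60)*sqrt(5991))*i and (-1/20) - ((1/60)*sqrt(5991))*i; poles of order 2, moduli (1/3)*sqrt(15) and (1/3)*sqrt(15).
Branch term (-5/3)*log(1 - ρ/(3)): its argument vanishes at ρ = 3, a logarithmic branch point, modulus 3.
The radius of convergence is the smallest modulus among the singular points: (1/3)*sqrt(15).
The branch term is analytic at (-1/20) - ((1/60)*sqrt(5991))*i and contributes nothing to the residue; only the rational part matters.
The factor ρ**2 + ρ/10 + 5/3 splits as (ρ - a)(ρ - a') with a = (-1/20) - ((1/60)*sqrt(5991))*i, a' = (-1/20) + ((1/60)*sqrt(5991))*i. At the order-2 pole a set g(ρ) = (ρ - a)^2*(rational part) = [-39*ρ/34 - 29/26] / (ρ - a')^2.
Order-2 pole: residue = g'(a); g'((-1/20) - ((1/60)*sqrt(5991))*i) = -((1402950/881349989)*sqrt(5991))*i, so the residue is -((1402950/881349989)*sqrt(5991))*i.
The branch term is analytic at (-1/20) + ((1/60)*sqrt(5991))*i and contributes nothing to the residue; only the rational part matters.
The factor ρ**2 + ρ/10 + 5/3 splits as (ρ - a)(ρ - a') with a = (-1/20) + ((1/60)*sqrt(5991))*i, a' = (-1/20) - ((1/60)*sqrt(5991))*i. At the order-2 pole a set g(ρ) = (ρ - a)^2*(rational part) = [-39*ρ/34 - 29/26] / (ρ - a')^2.
Order-2 pole: residue = g'(a); g'((-1/20) + ((1/60)*sqrt(5991))*i) = ((1402950/881349989)*sqrt(5991))*i, so the residue is ((1402950/881349989)*sqrt(5991))*i.
List the singular points by increasing real part (a conjugate pair: the negative imaginary part first).

Radius of convergence at 0: (1/3)*sqrt(15).
At (-1/20) - ((1/60)*sqrt(5991))*i: a pole of order 2; residue -((1402950/881349989)*sqrt(5991))*i.
At (-1/20) + ((1/60)*sqrt(5991))*i: a pole of order 2; residue ((1402950/881349989)*sqrt(5991))*i.
At 3: a logarithmic branch point.


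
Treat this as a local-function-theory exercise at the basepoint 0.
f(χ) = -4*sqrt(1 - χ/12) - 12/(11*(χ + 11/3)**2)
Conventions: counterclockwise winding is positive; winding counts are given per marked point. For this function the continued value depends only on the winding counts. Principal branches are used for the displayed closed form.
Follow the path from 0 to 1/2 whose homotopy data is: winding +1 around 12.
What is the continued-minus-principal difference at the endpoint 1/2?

The rational part is single-valued and drops out of the difference; each branch term changes only by its own monodromy.
(-4)*sqrt(1 - χ/(12)): winding +1 is odd, the square root flips sign, contributing -2*(-4)*sqrt(1 - (1/2)/(12)) = -2*(-4)*sqrt(23/24) = (2/3)*sqrt(138).
Summing the contributions at χ = 1/2 gives (2/3)*sqrt(138).

Continued minus principal equals (2/3)*sqrt(138).


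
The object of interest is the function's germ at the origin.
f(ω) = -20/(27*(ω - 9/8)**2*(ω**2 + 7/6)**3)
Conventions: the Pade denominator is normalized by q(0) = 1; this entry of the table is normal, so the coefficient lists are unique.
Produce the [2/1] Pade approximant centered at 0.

The Pade approximant has numerator coefficients [-10240/27783, 5242880/2036097, 5222912000/897918777]; denominator coefficients [1, -4496/513].

Taylor coefficients needed (expand at 0): a_0 = -10240/27783, a_1 = -163840/250047, a_2 = 389120/5250987, a_3 = 92078080/141776649.
Write the denominator as Q(ω) = 1 + q1*ω. Requiring Q*f - P = O(ω^4) with deg P <= 2 kills the coefficients of ω^3..ω^3 in Q*f:
  ω^3: a_3 + q1*a_2 = 0, i.e. 92078080/141776649 + (389120/5250987)*q1 = 0.
Solving this linear system: q1 = -4496/513.
The numerator is Q*f truncated at degree 2: P0 = a_0 = -10240/27783; P1 = a_1 + q1*a_0 = 5242880/2036097; P2 = a_2 + q1*a_1 = 5222912000/897918777.


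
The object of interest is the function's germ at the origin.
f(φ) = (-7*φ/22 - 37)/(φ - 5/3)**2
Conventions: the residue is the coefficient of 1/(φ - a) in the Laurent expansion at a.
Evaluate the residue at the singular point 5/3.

At the order-2 pole 5/3 set g(φ) = (φ - (5/3))^2*f(φ) = -7*φ/22 - 37.
Order-2 pole: residue = g'(a); g'(5/3) = -7/22, so the residue is -7/22.

The residue is -7/22.


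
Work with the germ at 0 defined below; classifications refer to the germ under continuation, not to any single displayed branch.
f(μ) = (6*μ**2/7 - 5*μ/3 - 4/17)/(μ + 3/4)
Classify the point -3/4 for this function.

The denominator factor μ + 3/4 vanishes at -3/4 and appears to the power 1; the numerator there equals 1425/952, nonzero, and no other factor vanishes.
Hence a pole whose order is the multiplicity, 1.

The point is a pole of order 1.


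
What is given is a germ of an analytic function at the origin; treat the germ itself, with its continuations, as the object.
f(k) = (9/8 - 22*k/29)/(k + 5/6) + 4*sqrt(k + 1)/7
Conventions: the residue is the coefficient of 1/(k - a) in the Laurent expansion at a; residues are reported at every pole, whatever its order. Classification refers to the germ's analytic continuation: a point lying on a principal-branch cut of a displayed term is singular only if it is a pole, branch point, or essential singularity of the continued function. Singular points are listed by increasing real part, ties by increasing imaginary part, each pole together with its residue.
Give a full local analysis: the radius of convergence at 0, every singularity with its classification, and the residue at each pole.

Radius of convergence at 0: 5/6.
At -1: an algebraic (square-root) branch point.
At -5/6: a pole of order 1; residue 1223/696.

Denominator factor (k + 5/6): pole of order 1 at -5/6, modulus 5/6.
Branch term (4/7)*sqrt(1 - k/(-1)): its argument vanishes at k = -1, a square-root branch point, modulus 1.
The radius of convergence is the smallest modulus among the singular points: 5/6.
The branch term is analytic at -5/6 and contributes nothing to the residue; only the rational part matters.
At the order-1 pole -5/6 set g(k) = (k - (-5/6))*(rational part) = 9/8 - 22*k/29.
Simple pole: residue = g(a) at a = -5/6, which is 1223/696.
List the singular points by increasing real part (a conjugate pair: the negative imaginary part first).


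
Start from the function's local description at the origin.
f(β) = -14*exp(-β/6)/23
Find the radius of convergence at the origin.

The radius of convergence is infinite.

The factor exp(-β/6) is entire and contributes no finite singular point.
The polynomial part has no poles.
No finite singular points: the Taylor series at 0 converges everywhere.


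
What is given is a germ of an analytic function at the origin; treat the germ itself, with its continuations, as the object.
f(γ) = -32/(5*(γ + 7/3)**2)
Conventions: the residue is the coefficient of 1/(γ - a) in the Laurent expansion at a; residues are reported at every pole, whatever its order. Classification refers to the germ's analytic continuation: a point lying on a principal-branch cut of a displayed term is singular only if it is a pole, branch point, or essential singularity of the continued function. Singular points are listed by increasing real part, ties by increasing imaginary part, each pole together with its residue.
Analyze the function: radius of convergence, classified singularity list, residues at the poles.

Denominator factor (γ + 7/3)^2: pole of order 2 at -7/3, modulus 7/3.
The radius of convergence is the smallest modulus among the singular points: 7/3.
At the order-2 pole -7/3 set g(γ) = (γ - (-7/3))^2*f(γ) = -32/5.
Order-2 pole: residue = g'(a); g'(-7/3) = 0, so the residue is 0.

Radius of convergence at 0: 7/3.
At -7/3: a pole of order 2; residue 0.


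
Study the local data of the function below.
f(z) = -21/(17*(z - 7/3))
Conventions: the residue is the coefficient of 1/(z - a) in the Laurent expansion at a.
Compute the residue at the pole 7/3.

The residue is -21/17.

At the order-1 pole 7/3 set g(z) = (z - (7/3))*f(z) = -21/17.
Simple pole: residue = g(a) at a = 7/3, which is -21/17.


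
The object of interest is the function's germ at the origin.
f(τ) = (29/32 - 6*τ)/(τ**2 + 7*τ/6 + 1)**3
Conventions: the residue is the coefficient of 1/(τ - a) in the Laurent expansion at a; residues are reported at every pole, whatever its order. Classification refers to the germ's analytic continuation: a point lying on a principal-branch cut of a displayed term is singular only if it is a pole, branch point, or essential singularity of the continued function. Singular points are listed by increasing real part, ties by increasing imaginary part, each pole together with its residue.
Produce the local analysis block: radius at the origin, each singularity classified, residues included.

Denominator factor (τ**2 + 7*τ/6 + 1)^3: discriminant -95/36, complex-conjugate roots (-7/12) + ((1/12)*sqrt(95))*i and (-7/12) - ((1/12)*sqrt(95))*i; poles of order 3, moduli 1 and 1.
The radius of convergence is the smallest modulus among the singular points: 1.
The factor τ**2 + 7*τ/6 + 1 splits as (τ - a)(τ - a') with a = (-7/12) - ((1/12)*sqrt(95))*i, a' = (-7/12) + ((1/12)*sqrt(95))*i. At the order-3 pole a set g(τ) = (τ - a)^3*f(τ) = [29/32 - 6*τ] / (τ - a')^3.
Order-3 pole: residue = g''(a)/2; g''((-7/12) - ((1/12)*sqrt(95))*i) = ((411156/857375)*sqrt(95))*i, so the residue is ((205578/857375)*sqrt(95))*i.
The factor τ**2 + 7*τ/6 + 1 splits as (τ - a)(τ - a') with a = (-7/12) + ((1/12)*sqrt(95))*i, a' = (-7/12) - ((1/12)*sqrt(95))*i. At the order-3 pole a set g(τ) = (τ - a)^3*f(τ) = [29/32 - 6*τ] / (τ - a')^3.
Order-3 pole: residue = g''(a)/2; g''((-7/12) + ((1/12)*sqrt(95))*i) = -((411156/857375)*sqrt(95))*i, so the residue is -((205578/857375)*sqrt(95))*i.
List the singular points by increasing real part (a conjugate pair: the negative imaginary part first).

Radius of convergence at 0: 1.
At (-7/12) - ((1/12)*sqrt(95))*i: a pole of order 3; residue ((205578/857375)*sqrt(95))*i.
At (-7/12) + ((1/12)*sqrt(95))*i: a pole of order 3; residue -((205578/857375)*sqrt(95))*i.


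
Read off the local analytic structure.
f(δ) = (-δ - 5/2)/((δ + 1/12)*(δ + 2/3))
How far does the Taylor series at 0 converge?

The radius of convergence is 1/12.

Denominator factor (δ + 2/3): pole of order 1 at -2/3, modulus 2/3.
Denominator factor (δ + 1/12): pole of order 1 at -1/12, modulus 1/12.
The radius of convergence is the smallest modulus among the singular points: 1/12.


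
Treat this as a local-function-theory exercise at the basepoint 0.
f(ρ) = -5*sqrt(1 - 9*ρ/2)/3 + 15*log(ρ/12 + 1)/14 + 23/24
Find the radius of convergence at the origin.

Branch term (15/14)*log(1 - ρ/(-12)): its argument vanishes at ρ = -12, a logarithmic branch point, modulus 12.
Branch term (-5/3)*sqrt(1 - ρ/(2/9)): its argument vanishes at ρ = 2/9, a square-root branch point, modulus 2/9.
The radius of convergence is the smallest modulus among the singular points: 2/9.

The radius of convergence is 2/9.


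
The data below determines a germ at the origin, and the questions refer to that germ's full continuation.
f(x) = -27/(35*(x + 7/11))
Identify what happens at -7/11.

The denominator factor x + 7/11 vanishes at -7/11 and appears to the power 1; the numerator there equals -27/35, nonzero, and no other factor vanishes.
Hence a pole whose order is the multiplicity, 1.

The point is a pole of order 1.


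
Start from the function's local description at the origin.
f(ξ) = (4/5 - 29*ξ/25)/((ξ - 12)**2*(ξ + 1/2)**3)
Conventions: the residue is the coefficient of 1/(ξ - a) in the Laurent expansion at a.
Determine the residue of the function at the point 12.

The residue is 9944/9765625.

At the order-2 pole 12 set g(ξ) = (ξ - (12))^2*f(ξ) = (4/5 - 29*ξ/25)/(ξ + 1/2)**3.
Order-2 pole: residue = g'(a); g'(12) = 9944/9765625, so the residue is 9944/9765625.


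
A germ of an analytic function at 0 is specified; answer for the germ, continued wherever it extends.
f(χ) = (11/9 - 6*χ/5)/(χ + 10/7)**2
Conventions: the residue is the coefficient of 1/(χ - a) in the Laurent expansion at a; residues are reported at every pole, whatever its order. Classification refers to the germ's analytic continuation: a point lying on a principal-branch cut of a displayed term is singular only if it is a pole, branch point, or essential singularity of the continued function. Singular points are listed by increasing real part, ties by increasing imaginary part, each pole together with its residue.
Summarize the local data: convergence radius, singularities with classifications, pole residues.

Radius of convergence at 0: 10/7.
At -10/7: a pole of order 2; residue -6/5.

Denominator factor (χ + 10/7)^2: pole of order 2 at -10/7, modulus 10/7.
The radius of convergence is the smallest modulus among the singular points: 10/7.
At the order-2 pole -10/7 set g(χ) = (χ - (-10/7))^2*f(χ) = 11/9 - 6*χ/5.
Order-2 pole: residue = g'(a); g'(-10/7) = -6/5, so the residue is -6/5.


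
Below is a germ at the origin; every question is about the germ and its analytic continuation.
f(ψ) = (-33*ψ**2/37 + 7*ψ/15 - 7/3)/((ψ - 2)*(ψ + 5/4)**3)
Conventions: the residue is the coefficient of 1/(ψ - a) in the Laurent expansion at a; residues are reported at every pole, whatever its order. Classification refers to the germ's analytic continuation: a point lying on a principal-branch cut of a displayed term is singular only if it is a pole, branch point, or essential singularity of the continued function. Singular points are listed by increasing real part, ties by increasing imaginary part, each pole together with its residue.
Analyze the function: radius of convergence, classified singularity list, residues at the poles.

Radius of convergence at 0: 5/4.
At -5/4: a pole of order 3; residue 58816/406445.
At 2: a pole of order 1; residue -58816/406445.

Denominator factor (ψ - 2): pole of order 1 at 2, modulus 2.
Denominator factor (ψ + 5/4)^3: pole of order 3 at -5/4, modulus 5/4.
The radius of convergence is the smallest modulus among the singular points: 5/4.
At the order-3 pole -5/4 set g(ψ) = (ψ - (-5/4))^3*f(ψ) = (-33*ψ**2/37 + 7*ψ/15 - 7/3)/(ψ - 2).
Order-3 pole: residue = g''(a)/2; g''(-5/4) = 117632/406445, so the residue is 58816/406445.
At the order-1 pole 2 set g(ψ) = (ψ - (2))*f(ψ) = (-33*ψ**2/37 + 7*ψ/15 - 7/3)/(ψ + 5/4)**3.
Simple pole: residue = g(a) at a = 2, which is -58816/406445.
List the singular points by increasing real part (a conjugate pair: the negative imaginary part first).


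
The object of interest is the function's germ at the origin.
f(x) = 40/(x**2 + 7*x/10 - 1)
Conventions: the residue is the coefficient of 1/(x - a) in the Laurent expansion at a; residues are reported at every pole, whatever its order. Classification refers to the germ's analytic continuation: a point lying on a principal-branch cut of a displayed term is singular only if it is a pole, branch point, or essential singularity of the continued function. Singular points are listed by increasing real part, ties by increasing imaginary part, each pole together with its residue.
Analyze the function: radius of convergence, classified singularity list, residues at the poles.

Radius of convergence at 0: -7/20 + (1/20)*sqrt(449).
At -7/20 - (1/20)*sqrt(449): a pole of order 1; residue -(400/449)*sqrt(449).
At -7/20 + (1/20)*sqrt(449): a pole of order 1; residue (400/449)*sqrt(449).

Denominator factor (x**2 + 7*x/10 - 1): discriminant 449/100, real irrational roots -7/20 + (1/20)*sqrt(449) and -7/20 - (1/20)*sqrt(449); poles of order 1, moduli -7/20 + (1/20)*sqrt(449) and 7/20 + (1/20)*sqrt(449).
The radius of convergence is the smallest modulus among the singular points: -7/20 + (1/20)*sqrt(449).
The factor x**2 + 7*x/10 - 1 splits as (x - a)(x - a') with a = -7/20 - (1/20)*sqrt(449), a' = -7/20 + (1/20)*sqrt(449). At the order-1 pole a set g(x) = (x - a)*f(x) = [40] / (x - a').
Simple pole: residue = g(a) at a = -7/20 - (1/20)*sqrt(449), which is -(400/449)*sqrt(449).
The factor x**2 + 7*x/10 - 1 splits as (x - a)(x - a') with a = -7/20 + (1/20)*sqrt(449), a' = -7/20 - (1/20)*sqrt(449). At the order-1 pole a set g(x) = (x - a)*f(x) = [40] / (x - a').
Simple pole: residue = g(a) at a = -7/20 + (1/20)*sqrt(449), which is (400/449)*sqrt(449).
List the singular points by increasing real part (a conjugate pair: the negative imaginary part first).


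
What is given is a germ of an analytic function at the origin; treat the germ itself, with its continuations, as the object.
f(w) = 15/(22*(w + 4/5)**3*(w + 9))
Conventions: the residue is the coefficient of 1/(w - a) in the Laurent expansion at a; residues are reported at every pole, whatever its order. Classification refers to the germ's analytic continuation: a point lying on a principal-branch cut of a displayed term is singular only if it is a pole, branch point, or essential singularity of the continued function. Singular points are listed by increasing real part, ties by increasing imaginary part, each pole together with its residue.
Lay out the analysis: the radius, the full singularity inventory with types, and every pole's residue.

Denominator factor (w + 4/5)^3: pole of order 3 at -4/5, modulus 4/5.
Denominator factor (w + 9): pole of order 1 at -9, modulus 9.
The radius of convergence is the smallest modulus among the singular points: 4/5.
At the order-1 pole -9 set g(w) = (w - (-9))*f(w) = 15/(22*(w + 4/5)**3).
Simple pole: residue = g(a) at a = -9, which is -1875/1516262.
At the order-3 pole -4/5 set g(w) = (w - (-4/5))^3*f(w) = 15/(22*(w + 9)).
Order-3 pole: residue = g''(a)/2; g''(-4/5) = 1875/758131, so the residue is 1875/1516262.
List the singular points by increasing real part (a conjugate pair: the negative imaginary part first).

Radius of convergence at 0: 4/5.
At -9: a pole of order 1; residue -1875/1516262.
At -4/5: a pole of order 3; residue 1875/1516262.


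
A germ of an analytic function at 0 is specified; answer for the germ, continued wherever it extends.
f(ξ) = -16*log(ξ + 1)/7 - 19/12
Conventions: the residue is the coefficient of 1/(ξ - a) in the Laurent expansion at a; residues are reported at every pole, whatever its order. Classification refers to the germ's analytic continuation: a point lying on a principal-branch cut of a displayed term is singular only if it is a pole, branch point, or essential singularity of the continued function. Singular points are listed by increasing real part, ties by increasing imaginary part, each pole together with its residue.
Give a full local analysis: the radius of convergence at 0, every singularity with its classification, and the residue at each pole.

Radius of convergence at 0: 1.
At -1: a logarithmic branch point.

Branch term (-16/7)*log(1 - ξ/(-1)): its argument vanishes at ξ = -1, a logarithmic branch point, modulus 1.
The radius of convergence is the smallest modulus among the singular points: 1.


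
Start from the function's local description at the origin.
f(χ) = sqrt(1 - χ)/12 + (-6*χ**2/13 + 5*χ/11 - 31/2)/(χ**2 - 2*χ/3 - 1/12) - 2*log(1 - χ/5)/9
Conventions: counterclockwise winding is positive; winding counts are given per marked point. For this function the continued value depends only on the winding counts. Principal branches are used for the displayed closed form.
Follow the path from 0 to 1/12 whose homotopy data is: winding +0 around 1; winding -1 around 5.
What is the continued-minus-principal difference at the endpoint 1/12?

Continued minus principal equals (4/9)*pi*i.

The rational part is single-valued and drops out of the difference; each branch term changes only by its own monodromy.
(1/12)*sqrt(1 - χ/(1)): winding +0 is even, the square root returns to the same sheet, contribution 0.
(-2/9)*log(1 - χ/(5)): each positive loop around 5 adds 2*pi*i to the log, so winding -1 contributes (-2/9)*(-1)*2*pi*i = (4/9)*pi*i.
Summing the contributions at χ = 1/12 gives (4/9)*pi*i.


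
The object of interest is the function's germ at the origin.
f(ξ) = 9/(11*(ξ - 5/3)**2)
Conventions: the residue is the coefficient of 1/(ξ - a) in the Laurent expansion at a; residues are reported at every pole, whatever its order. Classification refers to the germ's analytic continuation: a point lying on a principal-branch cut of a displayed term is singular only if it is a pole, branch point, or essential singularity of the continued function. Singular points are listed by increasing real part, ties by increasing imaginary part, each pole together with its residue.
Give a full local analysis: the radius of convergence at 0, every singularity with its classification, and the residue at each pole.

Denominator factor (ξ - 5/3)^2: pole of order 2 at 5/3, modulus 5/3.
The radius of convergence is the smallest modulus among the singular points: 5/3.
At the order-2 pole 5/3 set g(ξ) = (ξ - (5/3))^2*f(ξ) = 9/11.
Order-2 pole: residue = g'(a); g'(5/3) = 0, so the residue is 0.

Radius of convergence at 0: 5/3.
At 5/3: a pole of order 2; residue 0.


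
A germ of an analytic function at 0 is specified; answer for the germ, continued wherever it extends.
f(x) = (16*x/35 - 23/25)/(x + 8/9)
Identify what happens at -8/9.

The denominator factor x + 8/9 vanishes at -8/9 and appears to the power 1; the numerator there equals -2089/1575, nonzero, and no other factor vanishes.
Hence a pole whose order is the multiplicity, 1.

The point is a pole of order 1.


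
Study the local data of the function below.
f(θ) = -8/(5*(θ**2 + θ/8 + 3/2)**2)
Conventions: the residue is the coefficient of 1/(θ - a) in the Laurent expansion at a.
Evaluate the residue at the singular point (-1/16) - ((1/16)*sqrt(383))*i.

The factor θ**2 + θ/8 + 3/2 splits as (θ - a)(θ - a') with a = (-1/16) - ((1/16)*sqrt(383))*i, a' = (-1/16) + ((1/16)*sqrt(383))*i. At the order-2 pole a set g(θ) = (θ - a)^2*f(θ) = [-8/5] / (θ - a')^2.
Order-2 pole: residue = g'(a); g'((-1/16) - ((1/16)*sqrt(383))*i) = -((8192/733445)*sqrt(383))*i, so the residue is -((8192/733445)*sqrt(383))*i.

The residue is -((8192/733445)*sqrt(383))*i.


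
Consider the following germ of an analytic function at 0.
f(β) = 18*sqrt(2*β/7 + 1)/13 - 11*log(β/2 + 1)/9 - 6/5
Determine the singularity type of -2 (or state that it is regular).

The term (-11/9)*log(1 - β/(-2)) has argument 1 - -2/(-2) = 0 at -2: a logarithmic (infinitely-sheeted) branch point; the remaining terms are analytic or single-valued there.

The point is a logarithmic branch point.


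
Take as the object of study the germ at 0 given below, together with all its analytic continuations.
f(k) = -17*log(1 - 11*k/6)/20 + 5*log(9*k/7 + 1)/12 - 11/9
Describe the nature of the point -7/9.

The term (5/12)*log(1 - k/(-7/9)) has argument 1 - -7/9/(-7/9) = 0 at -7/9: a logarithmic (infinitely-sheeted) branch point; the remaining terms are analytic or single-valued there.

The point is a logarithmic branch point.


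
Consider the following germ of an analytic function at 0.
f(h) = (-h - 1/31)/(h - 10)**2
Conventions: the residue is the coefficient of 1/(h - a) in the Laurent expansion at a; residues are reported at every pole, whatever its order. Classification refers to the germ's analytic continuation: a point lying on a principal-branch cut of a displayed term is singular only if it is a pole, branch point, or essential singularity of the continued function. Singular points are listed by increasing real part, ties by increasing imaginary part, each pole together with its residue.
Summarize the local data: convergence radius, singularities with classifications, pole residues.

Radius of convergence at 0: 10.
At 10: a pole of order 2; residue -1.

Denominator factor (h - 10)^2: pole of order 2 at 10, modulus 10.
The radius of convergence is the smallest modulus among the singular points: 10.
At the order-2 pole 10 set g(h) = (h - (10))^2*f(h) = -h - 1/31.
Order-2 pole: residue = g'(a); g'(10) = -1, so the residue is -1.


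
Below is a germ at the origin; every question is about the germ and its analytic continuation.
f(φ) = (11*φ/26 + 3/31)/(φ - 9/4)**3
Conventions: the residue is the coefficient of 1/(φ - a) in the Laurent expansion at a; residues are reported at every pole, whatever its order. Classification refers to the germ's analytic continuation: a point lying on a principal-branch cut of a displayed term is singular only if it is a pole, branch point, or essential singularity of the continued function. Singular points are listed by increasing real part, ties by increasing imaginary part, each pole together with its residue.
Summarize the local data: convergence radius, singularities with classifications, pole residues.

Radius of convergence at 0: 9/4.
At 9/4: a pole of order 3; residue 0.

Denominator factor (φ - 9/4)^3: pole of order 3 at 9/4, modulus 9/4.
The radius of convergence is the smallest modulus among the singular points: 9/4.
At the order-3 pole 9/4 set g(φ) = (φ - (9/4))^3*f(φ) = 11*φ/26 + 3/31.
Order-3 pole: residue = g''(a)/2; g''(9/4) = 0, so the residue is 0.


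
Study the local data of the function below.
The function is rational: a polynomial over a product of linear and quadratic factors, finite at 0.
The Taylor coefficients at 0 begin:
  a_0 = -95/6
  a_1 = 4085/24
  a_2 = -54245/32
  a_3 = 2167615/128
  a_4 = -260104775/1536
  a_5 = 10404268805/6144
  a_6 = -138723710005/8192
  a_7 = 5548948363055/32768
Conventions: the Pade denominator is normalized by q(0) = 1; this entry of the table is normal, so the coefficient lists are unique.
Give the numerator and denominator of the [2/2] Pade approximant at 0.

Taylor coefficients needed (read off): a_0 = -95/6, a_1 = 4085/24, a_2 = -54245/32, a_3 = 2167615/128, a_4 = -260104775/1536.
Write the denominator as Q(ε) = 1 + q1*ε + q2*ε^2. Requiring Q*f - P = O(ε^5) with deg P <= 2 kills the coefficients of ε^3..ε^4 in Q*f:
  ε^3: a_3 + q1*a_2 + q2*a_1 = 0, i.e. 2167615/128 + (-54245/32)*q1 + (4085/24)*q2 = 0.
  ε^4: a_4 + q1*a_3 + q2*a_2 = 0, i.e. -260104775/1536 + (2167615/128)*q1 + (-54245/32)*q2 = 0.
Solving this linear system: q1 = 7423/564, q2 = 2969/94.
The numerator is Q*f truncated at degree 2: P0 = a_0 = -95/6; P1 = a_1 + q1*a_0 = -16150/423; P2 = a_2 + q1*a_1 + q2*a_0 = 19000/423.

The Pade approximant has numerator coefficients [-95/6, -16150/423, 19000/423]; denominator coefficients [1, 7423/564, 2969/94].


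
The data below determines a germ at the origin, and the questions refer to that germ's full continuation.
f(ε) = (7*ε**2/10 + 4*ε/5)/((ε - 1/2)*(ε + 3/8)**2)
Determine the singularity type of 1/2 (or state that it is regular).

The point is a pole of order 1.

The denominator factor ε - 1/2 vanishes at 1/2 and appears to the power 1; the numerator there equals 23/40, nonzero, and no other factor vanishes.
Hence a pole whose order is the multiplicity, 1.


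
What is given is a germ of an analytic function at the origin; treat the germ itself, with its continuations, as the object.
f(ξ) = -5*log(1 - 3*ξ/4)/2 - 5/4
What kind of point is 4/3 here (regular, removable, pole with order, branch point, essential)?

The point is a logarithmic branch point.

The term (-5/2)*log(1 - ξ/(4/3)) has argument 1 - 4/3/(4/3) = 0 at 4/3: a logarithmic (infinitely-sheeted) branch point; the remaining terms are analytic or single-valued there.


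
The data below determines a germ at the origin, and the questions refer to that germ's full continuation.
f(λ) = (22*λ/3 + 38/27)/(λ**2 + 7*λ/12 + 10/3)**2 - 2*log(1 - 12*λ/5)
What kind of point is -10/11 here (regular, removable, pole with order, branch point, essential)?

The point is a regular point.

Denominator factors: λ**2 + 7*λ/12 + 10/3 = 2635/726 at λ = -10/11 — none vanishes.
Branch term log(1 - λ/(5/12)): argument at -10/11 is 35/11, nonzero, so -10/11 is not its branch point (a point on a principal cut is still regular for the continued germ).
So the germ continues analytically to -10/11.


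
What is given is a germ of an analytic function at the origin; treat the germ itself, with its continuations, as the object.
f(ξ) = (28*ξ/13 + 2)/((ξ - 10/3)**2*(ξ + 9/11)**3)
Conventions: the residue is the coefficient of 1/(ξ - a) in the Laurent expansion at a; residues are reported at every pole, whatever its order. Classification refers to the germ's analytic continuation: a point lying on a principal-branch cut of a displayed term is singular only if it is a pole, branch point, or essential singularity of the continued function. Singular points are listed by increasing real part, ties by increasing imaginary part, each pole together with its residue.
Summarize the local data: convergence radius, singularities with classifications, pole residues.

Denominator factor (ξ + 9/11)^3: pole of order 3 at -9/11, modulus 9/11.
Denominator factor (ξ - 10/3)^2: pole of order 2 at 10/3, modulus 10/3.
The radius of convergence is the smallest modulus among the singular points: 9/11.
At the order-3 pole -9/11 set g(ξ) = (ξ - (-9/11))^3*f(ξ) = (28*ξ/13 + 2)/(ξ - 10/3)**2.
Order-3 pole: residue = g''(a)/2; g''(-9/11) = 573410772/4579579693, so the residue is 286705386/4579579693.
At the order-2 pole 10/3 set g(ξ) = (ξ - (10/3))^2*f(ξ) = (28*ξ/13 + 2)/(ξ + 9/11)**3.
Order-2 pole: residue = g'(a); g'(10/3) = -286705386/4579579693, so the residue is -286705386/4579579693.
List the singular points by increasing real part (a conjugate pair: the negative imaginary part first).

Radius of convergence at 0: 9/11.
At -9/11: a pole of order 3; residue 286705386/4579579693.
At 10/3: a pole of order 2; residue -286705386/4579579693.


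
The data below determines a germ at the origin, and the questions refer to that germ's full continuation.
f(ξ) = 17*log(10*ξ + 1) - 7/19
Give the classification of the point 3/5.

There is no denominator, hence no pole anywhere.
Branch term log(1 - ξ/(-1/10)): argument at 3/5 is 7, nonzero, so 3/5 is not its branch point (a point on a principal cut is still regular for the continued germ).
So the germ continues analytically to 3/5.

The point is a regular point.


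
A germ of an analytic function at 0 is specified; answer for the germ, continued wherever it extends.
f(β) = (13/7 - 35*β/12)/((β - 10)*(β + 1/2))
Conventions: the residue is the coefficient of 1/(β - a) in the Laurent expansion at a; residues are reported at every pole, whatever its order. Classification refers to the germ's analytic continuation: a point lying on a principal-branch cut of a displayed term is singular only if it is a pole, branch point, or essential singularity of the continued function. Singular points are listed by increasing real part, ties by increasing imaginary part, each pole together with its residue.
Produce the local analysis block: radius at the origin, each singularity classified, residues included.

Radius of convergence at 0: 1/2.
At -1/2: a pole of order 1; residue -557/1764.
At 10: a pole of order 1; residue -1147/441.

Denominator factor (β + 1/2): pole of order 1 at -1/2, modulus 1/2.
Denominator factor (β - 10): pole of order 1 at 10, modulus 10.
The radius of convergence is the smallest modulus among the singular points: 1/2.
At the order-1 pole -1/2 set g(β) = (β - (-1/2))*f(β) = (13/7 - 35*β/12)/(β - 10).
Simple pole: residue = g(a) at a = -1/2, which is -557/1764.
At the order-1 pole 10 set g(β) = (β - (10))*f(β) = (13/7 - 35*β/12)/(β + 1/2).
Simple pole: residue = g(a) at a = 10, which is -1147/441.
List the singular points by increasing real part (a conjugate pair: the negative imaginary part first).


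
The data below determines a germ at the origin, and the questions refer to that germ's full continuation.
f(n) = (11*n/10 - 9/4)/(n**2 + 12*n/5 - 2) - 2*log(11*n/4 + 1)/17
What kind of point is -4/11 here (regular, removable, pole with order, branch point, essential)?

The term (-2/17)*log(1 - n/(-4/11)) has argument 1 - -4/11/(-4/11) = 0 at -4/11: a logarithmic (infinitely-sheeted) branch point; the remaining terms are analytic or single-valued there.

The point is a logarithmic branch point.


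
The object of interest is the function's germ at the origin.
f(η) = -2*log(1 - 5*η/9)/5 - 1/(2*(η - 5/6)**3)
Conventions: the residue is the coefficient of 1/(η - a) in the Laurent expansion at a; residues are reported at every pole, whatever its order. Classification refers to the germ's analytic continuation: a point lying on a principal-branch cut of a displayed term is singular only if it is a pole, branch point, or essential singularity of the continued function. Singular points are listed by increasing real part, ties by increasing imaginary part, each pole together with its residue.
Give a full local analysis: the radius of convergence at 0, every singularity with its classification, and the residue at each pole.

Denominator factor (η - 5/6)^3: pole of order 3 at 5/6, modulus 5/6.
Branch term (-2/5)*log(1 - η/(9/5)): its argument vanishes at η = 9/5, a logarithmic branch point, modulus 9/5.
The radius of convergence is the smallest modulus among the singular points: 5/6.
The branch term is analytic at 5/6 and contributes nothing to the residue; only the rational part matters.
At the order-3 pole 5/6 set g(η) = (η - (5/6))^3*(rational part) = -1/2.
Order-3 pole: residue = g''(a)/2; g''(5/6) = 0, so the residue is 0.
List the singular points by increasing real part (a conjugate pair: the negative imaginary part first).

Radius of convergence at 0: 5/6.
At 5/6: a pole of order 3; residue 0.
At 9/5: a logarithmic branch point.


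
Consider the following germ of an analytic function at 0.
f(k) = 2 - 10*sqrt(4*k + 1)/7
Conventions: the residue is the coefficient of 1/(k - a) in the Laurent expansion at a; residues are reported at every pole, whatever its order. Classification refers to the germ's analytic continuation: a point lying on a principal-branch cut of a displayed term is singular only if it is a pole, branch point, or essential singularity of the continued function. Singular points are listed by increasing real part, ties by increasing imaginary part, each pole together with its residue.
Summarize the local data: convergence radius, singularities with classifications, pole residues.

Radius of convergence at 0: 1/4.
At -1/4: an algebraic (square-root) branch point.

Branch term (-10/7)*sqrt(1 - k/(-1/4)): its argument vanishes at k = -1/4, a square-root branch point, modulus 1/4.
The radius of convergence is the smallest modulus among the singular points: 1/4.


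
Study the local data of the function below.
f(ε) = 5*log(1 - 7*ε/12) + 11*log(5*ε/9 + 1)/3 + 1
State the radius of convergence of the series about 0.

Branch term (5)*log(1 - ε/(12/7)): its argument vanishes at ε = 12/7, a logarithmic branch point, modulus 12/7.
Branch term (11/3)*log(1 - ε/(-9/5)): its argument vanishes at ε = -9/5, a logarithmic branch point, modulus 9/5.
The radius of convergence is the smallest modulus among the singular points: 12/7.

The radius of convergence is 12/7.


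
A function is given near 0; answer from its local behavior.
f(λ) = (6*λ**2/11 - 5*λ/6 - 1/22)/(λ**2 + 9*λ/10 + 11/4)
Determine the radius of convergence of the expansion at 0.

The radius of convergence is (1/2)*sqrt(11).

Denominator factor (λ**2 + 9*λ/10 + 11/4): discriminant -1019/100, complex-conjugate roots (-9/20) + ((1/20)*sqrt(1019))*i and (-9/20) - ((1/20)*sqrt(1019))*i; poles of order 1, moduli (1/2)*sqrt(11) and (1/2)*sqrt(11).
The radius of convergence is the smallest modulus among the singular points: (1/2)*sqrt(11).


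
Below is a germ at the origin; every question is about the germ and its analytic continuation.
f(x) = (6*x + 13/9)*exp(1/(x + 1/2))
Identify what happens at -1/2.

The exponent 1/(x - (-1/2)) has a pole at -1/2, so exp(1/(x - (-1/2))) takes every nonzero value near it: an essential singularity (not a pole of any order).

The point is an essential singularity.
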